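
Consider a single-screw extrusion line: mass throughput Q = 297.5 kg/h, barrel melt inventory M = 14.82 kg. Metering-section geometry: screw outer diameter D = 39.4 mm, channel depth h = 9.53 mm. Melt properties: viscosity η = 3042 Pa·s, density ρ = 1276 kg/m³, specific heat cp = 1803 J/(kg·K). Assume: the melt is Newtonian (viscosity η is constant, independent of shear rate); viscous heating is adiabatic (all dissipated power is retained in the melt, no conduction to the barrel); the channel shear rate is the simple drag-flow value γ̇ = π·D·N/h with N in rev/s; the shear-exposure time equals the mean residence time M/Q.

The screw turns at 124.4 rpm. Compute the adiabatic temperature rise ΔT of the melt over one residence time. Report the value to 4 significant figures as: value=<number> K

value=172.0 K

Q_s = Q / 3600 = 297.5 / 3600 = 0.0826389 kg/s
t_res = M / Q_s = 14.82 / 0.0826389 = 179.334 s
D = 39.4 mm = 0.0394 m;  h = 9.53 mm = 0.00953 m;  N = 124.4 rpm / 60 = 2.07333 rev/s
Shear rate: γ̇ = πDN/h = π·0.0394·2.07333/0.00953 = 26.9291 s⁻¹
ΔT = η·γ̇²·t_res / (ρ·cp) = 3042 · (26.9291)² · 179.334 / (1276 · 1803) = 171.958 K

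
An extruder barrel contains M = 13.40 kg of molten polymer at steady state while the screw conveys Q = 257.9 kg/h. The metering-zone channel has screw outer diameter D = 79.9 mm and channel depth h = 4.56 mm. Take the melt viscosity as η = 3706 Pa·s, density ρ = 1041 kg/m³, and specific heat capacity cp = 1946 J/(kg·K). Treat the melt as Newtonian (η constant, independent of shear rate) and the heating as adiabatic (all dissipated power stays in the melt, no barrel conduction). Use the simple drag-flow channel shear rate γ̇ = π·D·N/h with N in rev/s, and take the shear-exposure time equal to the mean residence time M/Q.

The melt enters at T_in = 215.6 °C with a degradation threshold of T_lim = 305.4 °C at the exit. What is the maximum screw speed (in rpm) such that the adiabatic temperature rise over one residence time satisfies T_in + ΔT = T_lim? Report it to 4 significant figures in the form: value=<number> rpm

Throughput in SI: Q_s = 257.9 kg/h ÷ 3600 s/h = 0.0716389 kg/s
Mean residence time: t_res = M/Q_s = 13.40 kg / 0.0716389 kg/s = 187.049 s
Convert to metres: D = 0.0799 m, h = 0.00456 m
ΔT_a = T_lim − T_in = 305.4 − 215.6 = 89.8 K
γ̇_max² = ΔT_a·ρ·cp/(η·t_res) = 89.8·1041·1946/(3706·187.049) = 262.427 s⁻²
γ̇_max = √262.427 = 16.1996 s⁻¹
Solve γ̇ = πDN/h for N: N_max = γ̇_max·h/(π·D) = 16.1996 × 0.00456 / (π × 0.0799) = 0.294288 rev/s = 17.6573 rpm

value=17.66 rpm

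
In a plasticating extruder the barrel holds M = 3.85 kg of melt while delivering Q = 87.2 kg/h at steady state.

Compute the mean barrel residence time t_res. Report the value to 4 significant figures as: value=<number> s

value=158.9 s

Throughput in SI: Q_s = 87.2 kg/h ÷ 3600 s/h = 0.0242222 kg/s
t_res = M / Q_s = 3.85 / 0.0242222 = 158.945 s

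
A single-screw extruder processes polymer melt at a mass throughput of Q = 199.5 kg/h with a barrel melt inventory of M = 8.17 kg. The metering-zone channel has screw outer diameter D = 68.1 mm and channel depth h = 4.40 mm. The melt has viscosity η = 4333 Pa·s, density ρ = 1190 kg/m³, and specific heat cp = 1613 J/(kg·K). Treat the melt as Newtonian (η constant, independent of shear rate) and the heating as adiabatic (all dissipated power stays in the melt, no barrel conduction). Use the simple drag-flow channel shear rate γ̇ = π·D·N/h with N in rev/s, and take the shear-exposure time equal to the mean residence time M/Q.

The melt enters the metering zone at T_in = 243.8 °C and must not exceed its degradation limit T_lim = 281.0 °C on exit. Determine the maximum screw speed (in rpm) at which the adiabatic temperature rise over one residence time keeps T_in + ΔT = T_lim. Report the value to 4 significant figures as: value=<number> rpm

value=13.05 rpm

Q_s = Q / 3600 = 199.5 / 3600 = 0.0554167 kg/s
t_res = M / Q_s = 8.17 / 0.0554167 = 147.429 s
Convert to metres: D = 0.0681 m, h = 0.0044 m
ΔT_a = T_lim − T_in = 281.0 °C − 243.8 °C = 37.2 K
γ̇_max² = ΔT_a·ρ·cp / (η·t_res) = [37.2 × 1190 × 1613] / [4333 × 147.429] = 111.777 s⁻²
γ̇_max = √111.777 = 10.5725 s⁻¹
N_max = γ̇_max·h / (π·D) = 10.5725 · 0.0044 / (π · 0.0681) = 0.217437 rev/s = 13.0462 rpm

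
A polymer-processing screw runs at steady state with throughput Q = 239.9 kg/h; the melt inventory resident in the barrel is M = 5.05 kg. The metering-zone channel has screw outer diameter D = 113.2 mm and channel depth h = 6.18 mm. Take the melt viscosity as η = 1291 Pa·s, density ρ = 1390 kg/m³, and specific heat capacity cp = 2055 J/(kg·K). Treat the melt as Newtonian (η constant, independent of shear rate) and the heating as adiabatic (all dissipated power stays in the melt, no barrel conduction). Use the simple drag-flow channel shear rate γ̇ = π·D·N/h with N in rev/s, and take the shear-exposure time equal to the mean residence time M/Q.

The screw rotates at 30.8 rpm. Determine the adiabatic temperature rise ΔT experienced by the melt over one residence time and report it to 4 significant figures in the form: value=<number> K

Q_s = Q / 3600 = 239.9 / 3600 = 0.0666389 kg/s
Mean residence time: t_res = M/Q_s = 5.05 kg / 0.0666389 kg/s = 75.7816 s
Convert to SI: D = 0.1132 m, h = 0.00618 m, N = 30.8/60 = 0.513333 rev/s
Shear rate: γ̇ = πDN/h = π·0.1132·0.513333/0.00618 = 29.5398 s⁻¹
ΔT = η·γ̇²·t_res/(ρ·cp) = [1291 × 29.5398² × 75.7816] / [1390 × 2055] = 29.8867 K

value=29.89 K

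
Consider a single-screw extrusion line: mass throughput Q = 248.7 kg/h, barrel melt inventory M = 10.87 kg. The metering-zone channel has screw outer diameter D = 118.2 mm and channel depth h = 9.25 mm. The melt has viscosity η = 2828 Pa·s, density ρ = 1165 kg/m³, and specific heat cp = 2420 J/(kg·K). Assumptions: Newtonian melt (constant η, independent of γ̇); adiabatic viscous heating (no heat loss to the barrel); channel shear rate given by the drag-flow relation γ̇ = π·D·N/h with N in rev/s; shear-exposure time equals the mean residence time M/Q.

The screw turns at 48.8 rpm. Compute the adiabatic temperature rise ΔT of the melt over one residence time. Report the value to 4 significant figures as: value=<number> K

value=168.3 K

Convert throughput: Q = 248.7 kg/h = 248.7/3600 = 0.0690833 kg/s
t_res = M / Q_s = 10.87 / 0.0690833 = 157.346 s
D = 118.2 mm = 0.1182 m;  h = 9.25 mm = 0.00925 m;  N = 48.8 rpm / 60 = 0.813333 rev/s
γ̇ = π D N / h = (π)(0.1182)(0.813333) / 0.00925 = 32.6508 s⁻¹
ΔT = η·γ̇²·t_res / (ρ·cp) = 2828 · (32.6508)² · 157.346 / (1165 · 2420) = 168.261 K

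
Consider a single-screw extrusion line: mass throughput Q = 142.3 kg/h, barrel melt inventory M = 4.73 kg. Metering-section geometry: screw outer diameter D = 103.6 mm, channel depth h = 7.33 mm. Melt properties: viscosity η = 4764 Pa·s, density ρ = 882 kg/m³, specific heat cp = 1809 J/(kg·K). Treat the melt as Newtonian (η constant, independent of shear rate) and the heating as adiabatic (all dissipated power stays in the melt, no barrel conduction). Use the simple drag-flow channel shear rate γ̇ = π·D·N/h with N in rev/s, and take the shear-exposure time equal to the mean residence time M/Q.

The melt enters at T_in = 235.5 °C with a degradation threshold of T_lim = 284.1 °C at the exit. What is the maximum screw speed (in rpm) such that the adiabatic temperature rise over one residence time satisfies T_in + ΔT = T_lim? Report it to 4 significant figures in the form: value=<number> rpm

value=15.76 rpm

Q_s = Q / 3600 = 142.3 / 3600 = 0.0395278 kg/s
t_res = M / Q_s = 4.73 ÷ 0.0395278 = 119.663 s
Convert to metres: D = 0.1036 m, h = 0.00733 m
Allowable rise: ΔT_a = T_lim − T_in = 284.1 − 235.5 = 48.6 K
Invert ΔT = ηγ̇²t_res/(ρcp) for γ̇: γ̇_max² = ΔT_a ρ cp / (η t_res) = 48.6·882·1809 / (4764·119.663) = 136.023 s⁻²
Take the square root: γ̇_max = √(136.023) = 11.6629 s⁻¹
N_max = γ̇_max·h / (π·D) = 11.6629 · 0.00733 / (π · 0.1036) = 0.262664 rev/s = 15.7598 rpm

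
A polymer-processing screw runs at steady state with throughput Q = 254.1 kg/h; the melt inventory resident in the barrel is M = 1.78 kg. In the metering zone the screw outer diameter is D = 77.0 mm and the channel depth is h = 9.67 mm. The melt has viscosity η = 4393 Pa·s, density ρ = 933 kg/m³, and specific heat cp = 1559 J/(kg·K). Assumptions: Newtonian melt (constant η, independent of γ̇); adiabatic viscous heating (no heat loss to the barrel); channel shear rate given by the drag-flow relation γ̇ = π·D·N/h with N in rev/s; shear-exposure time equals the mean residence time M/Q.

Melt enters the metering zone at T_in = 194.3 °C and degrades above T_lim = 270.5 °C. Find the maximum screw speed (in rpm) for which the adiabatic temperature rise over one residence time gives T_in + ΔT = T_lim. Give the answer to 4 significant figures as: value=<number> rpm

Convert throughput: Q = 254.1 kg/h = 254.1/3600 = 0.0705833 kg/s
t_res = M / Q_s = 1.78 ÷ 0.0705833 = 25.2184 s
Geometry in SI: D = 77.0 mm → 0.077 m, h = 9.67 mm → 0.00967 m
Allowable rise: ΔT_a = T_lim − T_in = 270.5 − 194.3 = 76.2 K
Invert ΔT = ηγ̇²t_res/(ρcp) for γ̇: γ̇_max² = ΔT_a ρ cp / (η t_res) = 76.2·933·1559 / (4393·25.2184) = 1000.47 s⁻²
γ̇_max = √1000.47 = 31.6302 s⁻¹
N_max = γ̇_max h / (πD) = 31.6302·0.00967/(π·0.077) = 1.26441 rev/s → ×60 = 75.8646 rpm

value=75.86 rpm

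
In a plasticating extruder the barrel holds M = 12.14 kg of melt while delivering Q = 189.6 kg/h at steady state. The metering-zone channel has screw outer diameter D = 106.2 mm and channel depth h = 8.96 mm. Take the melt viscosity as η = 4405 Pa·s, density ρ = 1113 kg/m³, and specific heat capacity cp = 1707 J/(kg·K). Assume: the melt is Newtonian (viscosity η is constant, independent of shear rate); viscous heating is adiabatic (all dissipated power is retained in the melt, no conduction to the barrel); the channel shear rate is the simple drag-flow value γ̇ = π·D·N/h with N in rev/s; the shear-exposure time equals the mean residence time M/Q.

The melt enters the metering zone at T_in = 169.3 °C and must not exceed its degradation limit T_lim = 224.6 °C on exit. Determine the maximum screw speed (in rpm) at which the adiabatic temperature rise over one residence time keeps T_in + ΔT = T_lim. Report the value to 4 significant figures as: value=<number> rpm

Q_s = Q / 3600 = 189.6 / 3600 = 0.0526667 kg/s
t_res = M / Q_s = 12.14 ÷ 0.0526667 = 230.506 s
Geometry in SI: D = 106.2 mm → 0.1062 m, h = 8.96 mm → 0.00896 m
Allowable rise: ΔT_a = T_lim − T_in = 224.6 − 169.3 = 55.3 K
γ̇_max² = ΔT_a·ρ·cp/(η·t_res) = 55.3·1113·1707/(4405·230.506) = 103.473 s⁻²
Take the square root: γ̇_max = √(103.473) = 10.1721 s⁻¹
N_max = γ̇_max·h / (π·D) = 10.1721 · 0.00896 / (π · 0.1062) = 0.273178 rev/s = 16.3907 rpm

value=16.39 rpm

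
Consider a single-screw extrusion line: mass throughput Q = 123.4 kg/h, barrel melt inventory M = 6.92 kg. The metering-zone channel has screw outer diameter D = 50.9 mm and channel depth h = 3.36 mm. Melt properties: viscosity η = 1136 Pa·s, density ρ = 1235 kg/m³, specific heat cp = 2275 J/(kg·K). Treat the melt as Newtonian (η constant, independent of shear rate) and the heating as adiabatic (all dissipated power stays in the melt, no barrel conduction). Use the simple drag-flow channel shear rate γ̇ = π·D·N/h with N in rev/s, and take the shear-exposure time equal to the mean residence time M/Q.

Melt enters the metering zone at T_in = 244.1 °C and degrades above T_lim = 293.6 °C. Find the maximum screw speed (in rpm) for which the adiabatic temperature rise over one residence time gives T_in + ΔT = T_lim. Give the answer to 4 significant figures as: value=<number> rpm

Q_s = Q / 3600 = 123.4 / 3600 = 0.0342778 kg/s
t_res = M / Q_s = 6.92 / 0.0342778 = 201.88 s
Geometry in SI: D = 50.9 mm → 0.0509 m, h = 3.36 mm → 0.00336 m
ΔT_a = T_lim − T_in = 293.6 − 244.1 = 49.5 K
γ̇_max² = ΔT_a·ρ·cp / (η·t_res) = [49.5 × 1235 × 2275] / [1136 × 201.88] = 606.432 s⁻²
γ̇_max = sqrt(606.432) = 24.6258 s⁻¹
N_max = γ̇_max·h / (π·D) = 24.6258 · 0.00336 / (π · 0.0509) = 0.517443 rev/s = 31.0466 rpm

value=31.05 rpm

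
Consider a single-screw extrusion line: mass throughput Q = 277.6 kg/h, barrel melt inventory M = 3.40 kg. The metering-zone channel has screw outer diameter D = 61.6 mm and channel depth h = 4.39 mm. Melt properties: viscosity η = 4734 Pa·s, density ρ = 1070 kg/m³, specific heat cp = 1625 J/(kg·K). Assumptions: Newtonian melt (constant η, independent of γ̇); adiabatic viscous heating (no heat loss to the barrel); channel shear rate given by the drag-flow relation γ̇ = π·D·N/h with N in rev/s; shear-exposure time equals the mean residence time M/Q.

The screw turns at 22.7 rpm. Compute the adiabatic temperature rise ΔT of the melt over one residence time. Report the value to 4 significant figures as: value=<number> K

Convert throughput: Q = 277.6 kg/h = 277.6/3600 = 0.0771111 kg/s
t_res = M / Q_s = 3.40 / 0.0771111 = 44.0922 s
D = 61.6 mm = 0.0616 m;  h = 4.39 mm = 0.00439 m;  N = 22.7 rpm / 60 = 0.378333 rev/s
Shear rate: γ̇ = πDN/h = π·0.0616·0.378333/0.00439 = 16.6779 s⁻¹
ΔT = η·γ̇²·t_res/(ρ·cp) = [4734 × 16.6779² × 44.0922] / [1070 × 1625] = 33.3914 K

value=33.39 K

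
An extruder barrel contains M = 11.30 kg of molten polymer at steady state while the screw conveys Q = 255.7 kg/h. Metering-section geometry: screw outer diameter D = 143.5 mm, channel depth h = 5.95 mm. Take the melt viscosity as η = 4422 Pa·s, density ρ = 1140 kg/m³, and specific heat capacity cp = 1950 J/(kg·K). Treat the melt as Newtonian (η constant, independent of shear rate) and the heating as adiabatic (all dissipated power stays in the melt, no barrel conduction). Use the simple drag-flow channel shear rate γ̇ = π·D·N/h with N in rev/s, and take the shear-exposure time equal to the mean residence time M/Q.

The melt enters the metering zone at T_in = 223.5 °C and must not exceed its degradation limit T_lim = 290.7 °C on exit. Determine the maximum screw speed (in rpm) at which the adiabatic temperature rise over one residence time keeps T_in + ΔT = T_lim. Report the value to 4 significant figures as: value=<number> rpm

Q_s = Q / 3600 = 255.7 / 3600 = 0.0710278 kg/s
t_res = M / Q_s = 11.30 / 0.0710278 = 159.093 s
Geometry in SI: D = 143.5 mm → 0.1435 m, h = 5.95 mm → 0.00595 m
ΔT_a = T_lim − T_in = 290.7 °C − 223.5 °C = 67.2 K
Invert ΔT = ηγ̇²t_res/(ρcp) for γ̇: γ̇_max² = ΔT_a ρ cp / (η t_res) = 67.2·1140·1950 / (4422·159.093) = 212.344 s⁻²
γ̇_max = sqrt(212.344) = 14.572 s⁻¹
Solve γ̇ = πDN/h for N: N_max = γ̇_max·h/(π·D) = 14.572 × 0.00595 / (π × 0.1435) = 0.192325 rev/s = 11.5395 rpm

value=11.54 rpm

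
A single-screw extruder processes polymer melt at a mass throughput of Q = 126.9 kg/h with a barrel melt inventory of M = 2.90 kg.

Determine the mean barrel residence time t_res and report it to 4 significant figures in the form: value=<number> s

value=82.27 s

Throughput in SI: Q_s = 126.9 kg/h ÷ 3600 s/h = 0.03525 kg/s
t_res = M / Q_s = 2.90 / 0.03525 = 82.2695 s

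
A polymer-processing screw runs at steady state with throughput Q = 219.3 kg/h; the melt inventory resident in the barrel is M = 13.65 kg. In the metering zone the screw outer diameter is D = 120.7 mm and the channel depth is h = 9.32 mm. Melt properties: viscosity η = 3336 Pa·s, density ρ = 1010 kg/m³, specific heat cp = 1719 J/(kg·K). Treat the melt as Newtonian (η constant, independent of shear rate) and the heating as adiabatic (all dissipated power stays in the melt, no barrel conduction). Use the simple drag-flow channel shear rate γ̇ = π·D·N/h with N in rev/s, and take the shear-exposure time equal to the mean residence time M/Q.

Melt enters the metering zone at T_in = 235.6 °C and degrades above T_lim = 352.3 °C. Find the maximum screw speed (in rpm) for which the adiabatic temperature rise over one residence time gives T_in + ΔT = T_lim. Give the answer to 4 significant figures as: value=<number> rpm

value=24.28 rpm

Throughput in SI: Q_s = 219.3 kg/h ÷ 3600 s/h = 0.0609167 kg/s
t_res = M / Q_s = 13.65 ÷ 0.0609167 = 224.077 s
D = 120.7 mm = 0.1207 m;  h = 9.32 mm = 0.00932 m
ΔT_a = T_lim − T_in = 352.3 °C − 235.6 °C = 116.7 K
Invert ΔT = ηγ̇²t_res/(ρcp) for γ̇: γ̇_max² = ΔT_a ρ cp / (η t_res) = 116.7·1010·1719 / (3336·224.077) = 271.048 s⁻²
Take the square root: γ̇_max = √(271.048) = 16.4635 s⁻¹
N_max = γ̇_max h / (πD) = 16.4635·0.00932/(π·0.1207) = 0.404652 rev/s → ×60 = 24.2791 rpm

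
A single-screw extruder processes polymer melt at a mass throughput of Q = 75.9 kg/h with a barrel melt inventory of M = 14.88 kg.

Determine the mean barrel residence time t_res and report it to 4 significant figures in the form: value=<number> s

value=705.8 s

Throughput in SI: Q_s = 75.9 kg/h ÷ 3600 s/h = 0.0210833 kg/s
Mean residence time: t_res = M/Q_s = 14.88 kg / 0.0210833 kg/s = 705.771 s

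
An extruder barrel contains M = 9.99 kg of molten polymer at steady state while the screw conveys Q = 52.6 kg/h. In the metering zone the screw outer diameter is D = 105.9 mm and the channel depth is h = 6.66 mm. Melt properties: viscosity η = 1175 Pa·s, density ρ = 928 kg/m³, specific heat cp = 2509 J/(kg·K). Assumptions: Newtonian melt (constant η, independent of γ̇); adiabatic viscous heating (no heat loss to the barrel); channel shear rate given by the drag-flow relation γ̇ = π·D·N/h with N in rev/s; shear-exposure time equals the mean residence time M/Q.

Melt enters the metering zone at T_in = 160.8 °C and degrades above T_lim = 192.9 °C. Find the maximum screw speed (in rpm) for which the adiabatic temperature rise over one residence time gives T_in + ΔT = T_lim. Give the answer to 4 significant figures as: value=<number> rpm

Q_s = Q / 3600 = 52.6 / 3600 = 0.0146111 kg/s
Mean residence time: t_res = M/Q_s = 9.99 kg / 0.0146111 kg/s = 683.726 s
Geometry in SI: D = 105.9 mm → 0.1059 m, h = 6.66 mm → 0.00666 m
ΔT_a = T_lim − T_in = 192.9 °C − 160.8 °C = 32.1 K
γ̇_max² = ΔT_a·ρ·cp/(η·t_res) = 32.1·928·2509/(1175·683.726) = 93.0323 s⁻²
γ̇_max = √93.0323 = 9.64532 s⁻¹
N_max = γ̇_max h / (πD) = 9.64532·0.00666/(π·0.1059) = 0.193084 rev/s → ×60 = 11.585 rpm

value=11.59 rpm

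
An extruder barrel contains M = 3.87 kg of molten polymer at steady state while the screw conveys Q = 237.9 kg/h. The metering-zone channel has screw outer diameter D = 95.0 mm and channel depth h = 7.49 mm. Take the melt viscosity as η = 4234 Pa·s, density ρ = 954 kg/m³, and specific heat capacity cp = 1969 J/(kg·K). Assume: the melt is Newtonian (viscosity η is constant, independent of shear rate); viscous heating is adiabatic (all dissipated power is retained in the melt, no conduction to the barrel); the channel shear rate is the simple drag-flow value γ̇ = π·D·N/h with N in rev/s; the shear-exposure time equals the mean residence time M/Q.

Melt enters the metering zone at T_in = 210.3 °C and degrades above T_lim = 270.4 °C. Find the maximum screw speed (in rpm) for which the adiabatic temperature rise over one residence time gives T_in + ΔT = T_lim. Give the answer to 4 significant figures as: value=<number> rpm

Convert throughput: Q = 237.9 kg/h = 237.9/3600 = 0.0660833 kg/s
t_res = M / Q_s = 3.87 / 0.0660833 = 58.5624 s
Convert to metres: D = 0.095 m, h = 0.00749 m
ΔT_a = T_lim − T_in = 270.4 − 210.3 = 60.1 K
γ̇_max² = ΔT_a·ρ·cp / (η·t_res) = [60.1 × 954 × 1969] / [4234 × 58.5624] = 455.301 s⁻²
γ̇_max = √455.301 = 21.3378 s⁻¹
N_max = γ̇_max h / (πD) = 21.3378·0.00749/(π·0.095) = 0.535498 rev/s → ×60 = 32.1299 rpm

value=32.13 rpm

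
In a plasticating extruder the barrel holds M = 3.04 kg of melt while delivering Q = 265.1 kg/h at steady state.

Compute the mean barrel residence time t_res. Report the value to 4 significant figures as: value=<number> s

Throughput in SI: Q_s = 265.1 kg/h ÷ 3600 s/h = 0.0736389 kg/s
t_res = M / Q_s = 3.04 / 0.0736389 = 41.2825 s

value=41.28 s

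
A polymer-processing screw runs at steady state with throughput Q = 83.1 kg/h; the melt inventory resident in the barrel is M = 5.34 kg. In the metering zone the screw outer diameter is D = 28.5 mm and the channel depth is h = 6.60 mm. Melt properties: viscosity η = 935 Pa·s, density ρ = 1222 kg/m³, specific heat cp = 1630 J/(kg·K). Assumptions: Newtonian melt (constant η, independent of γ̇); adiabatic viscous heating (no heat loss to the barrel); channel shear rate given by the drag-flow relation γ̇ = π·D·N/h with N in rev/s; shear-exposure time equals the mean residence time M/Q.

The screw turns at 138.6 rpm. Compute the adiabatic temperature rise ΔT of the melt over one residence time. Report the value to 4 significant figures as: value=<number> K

Q_s = Q / 3600 = 83.1 / 3600 = 0.0230833 kg/s
t_res = M / Q_s = 5.34 / 0.0230833 = 231.336 s
D = 28.5 mm = 0.0285 m;  h = 6.60 mm = 0.0066 m;  N = 138.6 rpm / 60 = 2.31 rev/s
Shear rate: γ̇ = πDN/h = π·0.0285·2.31/0.0066 = 31.3374 s⁻¹
Adiabatic rise: ΔT = η γ̇² t_res / (ρ cp) = 935·(31.3374)²·231.336 / (1222·1630) = 106.64 K

value=106.6 K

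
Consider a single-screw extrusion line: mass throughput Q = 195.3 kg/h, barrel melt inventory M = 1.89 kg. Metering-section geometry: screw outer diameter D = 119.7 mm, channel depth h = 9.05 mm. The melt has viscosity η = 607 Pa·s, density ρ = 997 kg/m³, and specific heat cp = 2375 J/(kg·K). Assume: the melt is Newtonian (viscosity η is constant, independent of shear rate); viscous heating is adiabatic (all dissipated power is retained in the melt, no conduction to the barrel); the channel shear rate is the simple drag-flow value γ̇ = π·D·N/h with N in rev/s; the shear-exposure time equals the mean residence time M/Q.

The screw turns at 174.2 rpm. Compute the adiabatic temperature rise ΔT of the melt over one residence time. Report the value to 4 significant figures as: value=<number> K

Throughput in SI: Q_s = 195.3 kg/h ÷ 3600 s/h = 0.05425 kg/s
t_res = M / Q_s = 1.89 / 0.05425 = 34.8387 s
Convert to SI: D = 0.1197 m, h = 0.00905 m, N = 174.2/60 = 2.90333 rev/s
Shear rate: γ̇ = πDN/h = π·0.1197·2.90333/0.00905 = 120.64 s⁻¹
Adiabatic rise: ΔT = η γ̇² t_res / (ρ cp) = 607·(120.64)²·34.8387 / (997·2375) = 129.98 K

value=130.0 K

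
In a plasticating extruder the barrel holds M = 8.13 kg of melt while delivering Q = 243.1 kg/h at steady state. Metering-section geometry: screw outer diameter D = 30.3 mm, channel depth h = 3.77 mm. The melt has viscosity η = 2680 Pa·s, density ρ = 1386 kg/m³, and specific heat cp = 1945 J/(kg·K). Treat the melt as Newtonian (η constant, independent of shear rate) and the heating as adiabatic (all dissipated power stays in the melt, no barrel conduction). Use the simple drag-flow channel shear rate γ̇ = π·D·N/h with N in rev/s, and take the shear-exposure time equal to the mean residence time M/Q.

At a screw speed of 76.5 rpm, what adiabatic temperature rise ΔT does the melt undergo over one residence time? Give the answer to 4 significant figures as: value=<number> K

Throughput in SI: Q_s = 243.1 kg/h ÷ 3600 s/h = 0.0675278 kg/s
t_res = M / Q_s = 8.13 / 0.0675278 = 120.395 s
Geometry in metres: D = 30.3 mm → 0.0303 m, h = 3.77 mm → 0.00377 m; screw speed N = 76.5 rpm = 1.275 rev/s
γ̇ = π D N / h = (π)(0.0303)(1.275) / 0.00377 = 32.193 s⁻¹
ΔT = η·γ̇²·t_res / (ρ·cp) = 2680 · (32.193)² · 120.395 / (1386 · 1945) = 124.046 K

value=124.0 K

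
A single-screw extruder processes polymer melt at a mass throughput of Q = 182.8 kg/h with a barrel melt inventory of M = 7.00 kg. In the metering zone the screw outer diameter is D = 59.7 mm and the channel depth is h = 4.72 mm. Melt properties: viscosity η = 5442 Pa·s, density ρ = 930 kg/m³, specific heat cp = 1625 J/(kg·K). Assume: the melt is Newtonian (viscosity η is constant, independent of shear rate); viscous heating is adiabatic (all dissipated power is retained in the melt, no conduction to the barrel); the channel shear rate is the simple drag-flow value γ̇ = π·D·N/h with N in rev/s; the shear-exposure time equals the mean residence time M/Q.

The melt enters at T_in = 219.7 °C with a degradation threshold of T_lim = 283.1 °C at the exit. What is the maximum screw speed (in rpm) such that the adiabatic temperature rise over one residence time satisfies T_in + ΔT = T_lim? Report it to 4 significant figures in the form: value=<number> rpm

Q_s = Q / 3600 = 182.8 / 3600 = 0.0507778 kg/s
t_res = M / Q_s = 7.00 ÷ 0.0507778 = 137.856 s
Convert to metres: D = 0.0597 m, h = 0.00472 m
ΔT_a = T_lim − T_in = 283.1 °C − 219.7 °C = 63.4 K
γ̇_max² = ΔT_a·ρ·cp / (η·t_res) = [63.4 × 930 × 1625] / [5442 × 137.856] = 127.715 s⁻²
γ̇_max = √127.715 = 11.3011 s⁻¹
N_max = γ̇_max·h / (π·D) = 11.3011 · 0.00472 / (π · 0.0597) = 0.284406 rev/s = 17.0644 rpm

value=17.06 rpm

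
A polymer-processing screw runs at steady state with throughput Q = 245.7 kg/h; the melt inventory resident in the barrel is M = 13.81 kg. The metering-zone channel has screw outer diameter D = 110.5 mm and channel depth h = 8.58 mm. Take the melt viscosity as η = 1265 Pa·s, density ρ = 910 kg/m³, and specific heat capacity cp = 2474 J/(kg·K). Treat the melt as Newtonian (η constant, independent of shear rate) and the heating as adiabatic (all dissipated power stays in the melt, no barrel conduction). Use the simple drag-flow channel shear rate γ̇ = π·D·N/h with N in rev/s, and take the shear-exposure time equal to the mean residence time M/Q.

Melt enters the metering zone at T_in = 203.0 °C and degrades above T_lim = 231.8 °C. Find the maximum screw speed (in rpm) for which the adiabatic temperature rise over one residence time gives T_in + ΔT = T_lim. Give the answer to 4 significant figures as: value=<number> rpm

value=23.60 rpm

Throughput in SI: Q_s = 245.7 kg/h ÷ 3600 s/h = 0.06825 kg/s
t_res = M / Q_s = 13.81 / 0.06825 = 202.344 s
Geometry in SI: D = 110.5 mm → 0.1105 m, h = 8.58 mm → 0.00858 m
ΔT_a = T_lim − T_in = 231.8 °C − 203.0 °C = 28.8 K
γ̇_max² = ΔT_a·ρ·cp / (η·t_res) = [28.8 × 910 × 2474] / [1265 × 202.344] = 253.31 s⁻²
γ̇_max = √253.31 = 15.9157 s⁻¹
N_max = γ̇_max h / (πD) = 15.9157·0.00858/(π·0.1105) = 0.39337 rev/s → ×60 = 23.6022 rpm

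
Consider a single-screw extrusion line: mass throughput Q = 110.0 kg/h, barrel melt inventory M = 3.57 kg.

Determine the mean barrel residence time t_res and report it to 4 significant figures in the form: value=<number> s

value=116.8 s

Q_s = Q / 3600 = 110.0 / 3600 = 0.0305556 kg/s
t_res = M / Q_s = 3.57 / 0.0305556 = 116.836 s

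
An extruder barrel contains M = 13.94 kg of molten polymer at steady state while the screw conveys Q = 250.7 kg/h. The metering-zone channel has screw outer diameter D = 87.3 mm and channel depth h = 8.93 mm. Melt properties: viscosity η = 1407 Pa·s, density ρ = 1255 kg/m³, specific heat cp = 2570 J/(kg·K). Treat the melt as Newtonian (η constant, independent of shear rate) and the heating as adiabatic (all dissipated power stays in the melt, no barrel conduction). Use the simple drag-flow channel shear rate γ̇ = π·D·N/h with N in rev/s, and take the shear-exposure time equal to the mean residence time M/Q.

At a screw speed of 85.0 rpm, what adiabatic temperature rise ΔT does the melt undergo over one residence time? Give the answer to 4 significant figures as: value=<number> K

Q_s = Q / 3600 = 250.7 / 3600 = 0.0696389 kg/s
Mean residence time: t_res = M/Q_s = 13.94 kg / 0.0696389 kg/s = 200.176 s
Convert to SI: D = 0.0873 m, h = 0.00893 m, N = 85.0/60 = 1.41667 rev/s
Shear rate: γ̇ = πDN/h = π·0.0873·1.41667/0.00893 = 43.5091 s⁻¹
Adiabatic rise: ΔT = η γ̇² t_res / (ρ cp) = 1407·(43.5091)²·200.176 / (1255·2570) = 165.306 K

value=165.3 K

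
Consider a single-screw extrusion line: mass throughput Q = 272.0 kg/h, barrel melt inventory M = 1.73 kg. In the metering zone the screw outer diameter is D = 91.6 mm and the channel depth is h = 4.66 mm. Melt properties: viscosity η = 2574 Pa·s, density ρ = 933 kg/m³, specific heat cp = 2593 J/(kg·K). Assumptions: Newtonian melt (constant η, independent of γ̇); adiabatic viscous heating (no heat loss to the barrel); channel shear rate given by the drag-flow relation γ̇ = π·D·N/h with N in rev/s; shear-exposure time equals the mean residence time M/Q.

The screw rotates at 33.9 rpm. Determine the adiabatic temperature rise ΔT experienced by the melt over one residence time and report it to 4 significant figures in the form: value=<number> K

Throughput in SI: Q_s = 272.0 kg/h ÷ 3600 s/h = 0.0755556 kg/s
t_res = M / Q_s = 1.73 / 0.0755556 = 22.8971 s
D = 91.6 mm = 0.0916 m;  h = 4.66 mm = 0.00466 m;  N = 33.9 rpm / 60 = 0.565 rev/s
γ̇ = π·D·N / h = π · 0.0916 · 0.565 / 0.00466 = 34.8906 s⁻¹
Adiabatic rise: ΔT = η γ̇² t_res / (ρ cp) = 2574·(34.8906)²·22.8971 / (933·2593) = 29.6565 K

value=29.66 K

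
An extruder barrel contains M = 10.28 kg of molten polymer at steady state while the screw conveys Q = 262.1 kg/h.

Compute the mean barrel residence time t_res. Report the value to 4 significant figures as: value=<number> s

value=141.2 s

Convert throughput: Q = 262.1 kg/h = 262.1/3600 = 0.0728056 kg/s
t_res = M / Q_s = 10.28 / 0.0728056 = 141.198 s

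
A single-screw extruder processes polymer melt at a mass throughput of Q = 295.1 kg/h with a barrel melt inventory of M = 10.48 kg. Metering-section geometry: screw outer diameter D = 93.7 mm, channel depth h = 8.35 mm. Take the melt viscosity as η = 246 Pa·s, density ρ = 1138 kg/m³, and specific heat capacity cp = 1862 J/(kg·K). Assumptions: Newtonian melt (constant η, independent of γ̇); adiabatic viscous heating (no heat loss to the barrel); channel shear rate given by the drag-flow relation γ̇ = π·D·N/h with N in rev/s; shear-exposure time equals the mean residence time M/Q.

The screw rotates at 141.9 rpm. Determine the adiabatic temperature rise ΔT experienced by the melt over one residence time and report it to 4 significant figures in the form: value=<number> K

value=103.2 K

Convert throughput: Q = 295.1 kg/h = 295.1/3600 = 0.0819722 kg/s
t_res = M / Q_s = 10.48 ÷ 0.0819722 = 127.848 s
Convert to SI: D = 0.0937 m, h = 0.00835 m, N = 141.9/60 = 2.365 rev/s
γ̇ = π D N / h = (π)(0.0937)(2.365) / 0.00835 = 83.3747 s⁻¹
ΔT = η·γ̇²·t_res/(ρ·cp) = [246 × 83.3747² × 127.848] / [1138 × 1862] = 103.175 K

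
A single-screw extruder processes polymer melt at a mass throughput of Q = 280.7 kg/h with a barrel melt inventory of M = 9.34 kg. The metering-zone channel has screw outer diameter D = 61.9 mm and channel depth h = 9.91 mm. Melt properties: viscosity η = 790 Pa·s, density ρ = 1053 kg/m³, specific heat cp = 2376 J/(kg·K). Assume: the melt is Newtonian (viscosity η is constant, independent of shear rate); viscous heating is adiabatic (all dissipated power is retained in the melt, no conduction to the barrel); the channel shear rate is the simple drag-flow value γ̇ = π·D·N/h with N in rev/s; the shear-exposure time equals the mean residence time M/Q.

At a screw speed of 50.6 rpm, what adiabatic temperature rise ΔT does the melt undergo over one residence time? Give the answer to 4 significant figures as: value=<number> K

value=10.36 K

Convert throughput: Q = 280.7 kg/h = 280.7/3600 = 0.0779722 kg/s
t_res = M / Q_s = 9.34 / 0.0779722 = 119.786 s
Convert to SI: D = 0.0619 m, h = 0.00991 m, N = 50.6/60 = 0.843333 rev/s
γ̇ = π D N / h = (π)(0.0619)(0.843333) / 0.00991 = 16.5488 s⁻¹
ΔT = η·γ̇²·t_res / (ρ·cp) = 790 · (16.5488)² · 119.786 / (1053 · 2376) = 10.3584 K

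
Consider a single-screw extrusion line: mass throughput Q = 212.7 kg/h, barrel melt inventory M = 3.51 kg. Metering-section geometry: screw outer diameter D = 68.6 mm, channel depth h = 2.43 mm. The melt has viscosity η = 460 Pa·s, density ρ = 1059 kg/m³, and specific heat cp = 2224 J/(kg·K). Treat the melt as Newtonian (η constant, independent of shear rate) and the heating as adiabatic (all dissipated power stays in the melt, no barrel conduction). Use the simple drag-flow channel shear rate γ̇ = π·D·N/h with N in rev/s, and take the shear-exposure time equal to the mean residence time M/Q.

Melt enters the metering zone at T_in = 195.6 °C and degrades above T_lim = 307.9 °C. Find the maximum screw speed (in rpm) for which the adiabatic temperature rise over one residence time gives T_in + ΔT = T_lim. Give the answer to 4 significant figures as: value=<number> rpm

value=66.56 rpm

Throughput in SI: Q_s = 212.7 kg/h ÷ 3600 s/h = 0.0590833 kg/s
t_res = M / Q_s = 3.51 ÷ 0.0590833 = 59.4076 s
Convert to metres: D = 0.0686 m, h = 0.00243 m
Allowable rise: ΔT_a = T_lim − T_in = 307.9 − 195.6 = 112.3 K
Invert ΔT = ηγ̇²t_res/(ρcp) for γ̇: γ̇_max² = ΔT_a ρ cp / (η t_res) = 112.3·1059·2224 / (460·59.4076) = 9678.56 s⁻²
γ̇_max = sqrt(9678.56) = 98.3796 s⁻¹
N_max = γ̇_max h / (πD) = 98.3796·0.00243/(π·0.0686) = 1.10927 rev/s → ×60 = 66.5562 rpm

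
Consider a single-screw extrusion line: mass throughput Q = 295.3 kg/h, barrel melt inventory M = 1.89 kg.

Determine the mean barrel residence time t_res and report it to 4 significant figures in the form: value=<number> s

value=23.04 s

Throughput in SI: Q_s = 295.3 kg/h ÷ 3600 s/h = 0.0820278 kg/s
Mean residence time: t_res = M/Q_s = 1.89 kg / 0.0820278 kg/s = 23.041 s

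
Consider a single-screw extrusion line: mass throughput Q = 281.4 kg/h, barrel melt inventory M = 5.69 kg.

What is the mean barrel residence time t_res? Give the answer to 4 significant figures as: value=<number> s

Throughput in SI: Q_s = 281.4 kg/h ÷ 3600 s/h = 0.0781667 kg/s
t_res = M / Q_s = 5.69 / 0.0781667 = 72.7932 s

value=72.79 s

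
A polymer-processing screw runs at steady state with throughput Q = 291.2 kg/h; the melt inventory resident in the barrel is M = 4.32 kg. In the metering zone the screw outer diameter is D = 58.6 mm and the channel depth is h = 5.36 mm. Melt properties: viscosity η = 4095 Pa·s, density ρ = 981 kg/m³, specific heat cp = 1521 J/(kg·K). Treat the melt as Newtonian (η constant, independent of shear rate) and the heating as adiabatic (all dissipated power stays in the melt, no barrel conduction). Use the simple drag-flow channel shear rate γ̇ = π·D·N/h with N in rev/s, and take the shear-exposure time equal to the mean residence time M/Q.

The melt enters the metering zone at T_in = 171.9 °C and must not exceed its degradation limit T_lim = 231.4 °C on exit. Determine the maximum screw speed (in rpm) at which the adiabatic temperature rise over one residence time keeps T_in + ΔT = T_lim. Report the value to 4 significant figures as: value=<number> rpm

Convert throughput: Q = 291.2 kg/h = 291.2/3600 = 0.0808889 kg/s
t_res = M / Q_s = 4.32 ÷ 0.0808889 = 53.4066 s
Geometry in SI: D = 58.6 mm → 0.0586 m, h = 5.36 mm → 0.00536 m
ΔT_a = T_lim − T_in = 231.4 °C − 171.9 °C = 59.5 K
γ̇_max² = ΔT_a·ρ·cp/(η·t_res) = 59.5·981·1521/(4095·53.4066) = 405.944 s⁻²
γ̇_max = sqrt(405.944) = 20.1481 s⁻¹
N_max = γ̇_max h / (πD) = 20.1481·0.00536/(π·0.0586) = 0.586611 rev/s → ×60 = 35.1967 rpm

value=35.20 rpm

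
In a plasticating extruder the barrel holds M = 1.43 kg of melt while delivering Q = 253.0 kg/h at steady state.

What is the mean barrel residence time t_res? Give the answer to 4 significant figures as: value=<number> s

Convert throughput: Q = 253.0 kg/h = 253.0/3600 = 0.0702778 kg/s
t_res = M / Q_s = 1.43 ÷ 0.0702778 = 20.3478 s

value=20.35 s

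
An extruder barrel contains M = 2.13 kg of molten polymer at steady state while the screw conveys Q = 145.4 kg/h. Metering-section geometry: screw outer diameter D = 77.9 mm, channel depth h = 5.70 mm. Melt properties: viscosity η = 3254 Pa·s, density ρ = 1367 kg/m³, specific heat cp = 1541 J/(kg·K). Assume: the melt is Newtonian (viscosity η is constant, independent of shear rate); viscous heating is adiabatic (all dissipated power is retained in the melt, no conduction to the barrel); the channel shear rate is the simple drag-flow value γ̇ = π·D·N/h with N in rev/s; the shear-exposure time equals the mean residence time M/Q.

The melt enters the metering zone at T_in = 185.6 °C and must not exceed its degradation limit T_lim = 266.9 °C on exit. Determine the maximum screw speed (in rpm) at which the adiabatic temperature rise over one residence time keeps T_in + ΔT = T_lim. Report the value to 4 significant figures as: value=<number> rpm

value=44.15 rpm

Q_s = Q / 3600 = 145.4 / 3600 = 0.0403889 kg/s
Mean residence time: t_res = M/Q_s = 2.13 kg / 0.0403889 kg/s = 52.7373 s
D = 77.9 mm = 0.0779 m;  h = 5.70 mm = 0.0057 m
Allowable rise: ΔT_a = T_lim − T_in = 266.9 − 185.6 = 81.3 K
Invert ΔT = ηγ̇²t_res/(ρcp) for γ̇: γ̇_max² = ΔT_a ρ cp / (η t_res) = 81.3·1367·1541 / (3254·52.7373) = 997.991 s⁻²
γ̇_max = sqrt(997.991) = 31.591 s⁻¹
N_max = γ̇_max·h / (π·D) = 31.591 · 0.0057 / (π · 0.0779) = 0.735785 rev/s = 44.1471 rpm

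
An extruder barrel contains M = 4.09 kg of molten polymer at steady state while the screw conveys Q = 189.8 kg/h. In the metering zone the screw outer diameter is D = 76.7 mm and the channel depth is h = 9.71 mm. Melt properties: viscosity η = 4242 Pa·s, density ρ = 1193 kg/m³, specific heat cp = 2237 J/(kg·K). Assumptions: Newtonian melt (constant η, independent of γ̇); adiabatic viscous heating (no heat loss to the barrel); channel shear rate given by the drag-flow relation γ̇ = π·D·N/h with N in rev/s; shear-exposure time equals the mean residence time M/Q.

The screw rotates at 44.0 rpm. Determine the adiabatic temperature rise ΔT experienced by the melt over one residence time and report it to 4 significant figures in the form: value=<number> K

value=40.84 K

Convert throughput: Q = 189.8 kg/h = 189.8/3600 = 0.0527222 kg/s
t_res = M / Q_s = 4.09 / 0.0527222 = 77.5764 s
Geometry in metres: D = 76.7 mm → 0.0767 m, h = 9.71 mm → 0.00971 m; screw speed N = 44.0 rpm = 0.733333 rev/s
Shear rate: γ̇ = πDN/h = π·0.0767·0.733333/0.00971 = 18.1982 s⁻¹
ΔT = η·γ̇²·t_res/(ρ·cp) = [4242 × 18.1982² × 77.5764] / [1193 × 2237] = 40.8365 K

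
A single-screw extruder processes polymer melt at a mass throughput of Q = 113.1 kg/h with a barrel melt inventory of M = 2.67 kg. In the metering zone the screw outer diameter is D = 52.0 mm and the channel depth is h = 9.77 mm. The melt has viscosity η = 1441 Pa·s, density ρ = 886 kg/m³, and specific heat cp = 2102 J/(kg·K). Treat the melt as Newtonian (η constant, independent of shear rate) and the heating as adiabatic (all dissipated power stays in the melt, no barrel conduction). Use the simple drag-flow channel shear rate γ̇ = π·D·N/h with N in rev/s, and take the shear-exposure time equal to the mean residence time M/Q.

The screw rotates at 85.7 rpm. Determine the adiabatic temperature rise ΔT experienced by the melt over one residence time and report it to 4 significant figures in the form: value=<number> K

value=37.51 K

Q_s = Q / 3600 = 113.1 / 3600 = 0.0314167 kg/s
Mean residence time: t_res = M/Q_s = 2.67 kg / 0.0314167 kg/s = 84.9867 s
Geometry in metres: D = 52.0 mm → 0.052 m, h = 9.77 mm → 0.00977 m; screw speed N = 85.7 rpm = 1.42833 rev/s
Shear rate: γ̇ = πDN/h = π·0.052·1.42833/0.00977 = 23.883 s⁻¹
Adiabatic rise: ΔT = η γ̇² t_res / (ρ cp) = 1441·(23.883)²·84.9867 / (886·2102) = 37.5081 K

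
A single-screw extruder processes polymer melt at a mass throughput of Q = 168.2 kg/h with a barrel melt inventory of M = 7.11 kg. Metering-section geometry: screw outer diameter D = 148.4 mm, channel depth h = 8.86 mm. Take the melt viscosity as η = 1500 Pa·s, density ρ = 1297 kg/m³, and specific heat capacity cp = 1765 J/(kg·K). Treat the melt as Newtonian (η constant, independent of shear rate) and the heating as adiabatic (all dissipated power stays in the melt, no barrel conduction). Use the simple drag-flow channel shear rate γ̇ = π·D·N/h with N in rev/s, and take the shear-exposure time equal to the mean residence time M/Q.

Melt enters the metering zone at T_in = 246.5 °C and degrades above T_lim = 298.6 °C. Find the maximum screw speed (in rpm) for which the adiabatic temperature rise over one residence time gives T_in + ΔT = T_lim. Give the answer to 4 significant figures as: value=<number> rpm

Q_s = Q / 3600 = 168.2 / 3600 = 0.0467222 kg/s
t_res = M / Q_s = 7.11 / 0.0467222 = 152.176 s
Geometry in SI: D = 148.4 mm → 0.1484 m, h = 8.86 mm → 0.00886 m
ΔT_a = T_lim − T_in = 298.6 °C − 246.5 °C = 52.1 K
γ̇_max² = ΔT_a·ρ·cp / (η·t_res) = [52.1 × 1297 × 1765] / [1500 × 152.176] = 522.498 s⁻²
Take the square root: γ̇_max = √(522.498) = 22.8582 s⁻¹
Solve γ̇ = πDN/h for N: N_max = γ̇_max·h/(π·D) = 22.8582 × 0.00886 / (π × 0.1484) = 0.434403 rev/s = 26.0642 rpm

value=26.06 rpm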